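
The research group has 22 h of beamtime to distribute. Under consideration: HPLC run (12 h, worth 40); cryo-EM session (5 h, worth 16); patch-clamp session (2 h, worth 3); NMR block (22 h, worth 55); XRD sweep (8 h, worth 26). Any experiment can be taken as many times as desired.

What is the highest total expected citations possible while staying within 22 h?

Greedy by ratio would take HPLC run + patch-clamp session + XRD sweep: 22 h used, total 69.
The 10 h tied up in patch-clamp session and XRD sweep is better spent on 2×cryo-EM session — total rises to 72 (22 h).

72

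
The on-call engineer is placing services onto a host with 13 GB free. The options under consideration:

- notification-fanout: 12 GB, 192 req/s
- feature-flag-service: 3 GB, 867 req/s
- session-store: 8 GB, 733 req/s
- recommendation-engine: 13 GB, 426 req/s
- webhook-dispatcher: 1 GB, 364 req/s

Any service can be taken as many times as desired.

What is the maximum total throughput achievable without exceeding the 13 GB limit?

4732

Taking 13×webhook-dispatcher: 13 GB used, 4732 in throughput.
That's the maximum — no swap from here does better than 4732.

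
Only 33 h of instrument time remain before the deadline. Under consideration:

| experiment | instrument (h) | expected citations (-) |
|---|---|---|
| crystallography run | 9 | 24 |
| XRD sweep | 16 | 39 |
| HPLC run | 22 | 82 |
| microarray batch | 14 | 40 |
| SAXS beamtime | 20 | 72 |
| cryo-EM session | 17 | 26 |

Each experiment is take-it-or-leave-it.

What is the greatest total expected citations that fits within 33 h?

106

By expected citations per h: HPLC run 3.73, SAXS beamtime 3.60, microarray batch 2.86 lead.
The ratio ordering already packs tightly: crystallography run + HPLC run, 31 h, 106.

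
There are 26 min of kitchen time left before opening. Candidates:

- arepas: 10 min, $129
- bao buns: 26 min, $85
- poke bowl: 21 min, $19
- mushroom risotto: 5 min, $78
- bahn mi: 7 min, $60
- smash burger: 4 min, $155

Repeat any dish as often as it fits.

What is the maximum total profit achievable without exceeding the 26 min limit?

Ranking by ratio (profit/min): smash burger 38.75, mushroom risotto 15.60, arepas 12.90.
6×smash burger uses 24 of the 26 min and totals 930.

930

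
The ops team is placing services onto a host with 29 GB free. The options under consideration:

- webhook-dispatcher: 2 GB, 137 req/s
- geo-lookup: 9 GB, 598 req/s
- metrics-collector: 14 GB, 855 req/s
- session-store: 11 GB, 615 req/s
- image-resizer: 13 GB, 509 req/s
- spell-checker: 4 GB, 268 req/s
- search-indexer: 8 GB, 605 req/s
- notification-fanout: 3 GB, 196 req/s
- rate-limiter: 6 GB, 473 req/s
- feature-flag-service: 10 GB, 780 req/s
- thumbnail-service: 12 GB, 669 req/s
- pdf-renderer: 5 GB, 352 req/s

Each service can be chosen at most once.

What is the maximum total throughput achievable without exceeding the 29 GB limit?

2210

Taking search-indexer + rate-limiter + feature-flag-service + pdf-renderer: 29 GB used, 2210 in throughput.
The closest alternative, webhook-dispatcher + search-indexer + notification-fanout + rate-limiter + feature-flag-service, reaches only 2191.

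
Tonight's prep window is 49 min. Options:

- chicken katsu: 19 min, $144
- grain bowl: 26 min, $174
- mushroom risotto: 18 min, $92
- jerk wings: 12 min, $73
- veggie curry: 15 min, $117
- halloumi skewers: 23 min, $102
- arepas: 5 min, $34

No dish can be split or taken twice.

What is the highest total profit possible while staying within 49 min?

Filling by ratio: chicken katsu + veggie curry + arepas for 295, with 10 min left unused.
Dropping arepas frees 5 min; slotting in jerk wings (12 min) lifts the total to 334 at 46 min.
The closest alternative, grain bowl + veggie curry + arepas, reaches only 325.

334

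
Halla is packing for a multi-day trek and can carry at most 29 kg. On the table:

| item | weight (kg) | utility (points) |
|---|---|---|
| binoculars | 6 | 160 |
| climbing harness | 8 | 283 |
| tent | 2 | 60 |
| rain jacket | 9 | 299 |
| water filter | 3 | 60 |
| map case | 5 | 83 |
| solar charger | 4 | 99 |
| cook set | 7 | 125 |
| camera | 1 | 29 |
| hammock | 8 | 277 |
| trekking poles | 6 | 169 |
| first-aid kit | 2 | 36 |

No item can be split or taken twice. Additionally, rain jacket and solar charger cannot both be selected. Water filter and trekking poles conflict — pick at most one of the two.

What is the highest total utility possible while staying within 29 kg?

955

By utility per kg: climbing harness 35.38, hammock 34.62, rain jacket 33.22, tent 30.00 lead.
Greedy by ratio would take climbing harness + tent + rain jacket + camera + hammock: 28 kg used, total 948.
Dropping camera frees 1 kg; slotting in first-aid kit (2 kg) lifts the total to 955 at 29 kg.
Next best is climbing harness + tent + rain jacket + camera + hammock at 948 (28 kg) — short by 7.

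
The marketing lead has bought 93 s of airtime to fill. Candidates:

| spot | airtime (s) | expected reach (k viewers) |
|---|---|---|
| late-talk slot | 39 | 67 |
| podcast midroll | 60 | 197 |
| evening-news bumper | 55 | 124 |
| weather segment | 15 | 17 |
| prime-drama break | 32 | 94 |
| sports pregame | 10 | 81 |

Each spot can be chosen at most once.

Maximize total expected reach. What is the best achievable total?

295

Density check — sports pregame 8.10, podcast midroll 3.28, prime-drama break 2.94 are the best per s.
Taking podcast midroll + weather segment + sports pregame: 85 s used, 295 in expected reach.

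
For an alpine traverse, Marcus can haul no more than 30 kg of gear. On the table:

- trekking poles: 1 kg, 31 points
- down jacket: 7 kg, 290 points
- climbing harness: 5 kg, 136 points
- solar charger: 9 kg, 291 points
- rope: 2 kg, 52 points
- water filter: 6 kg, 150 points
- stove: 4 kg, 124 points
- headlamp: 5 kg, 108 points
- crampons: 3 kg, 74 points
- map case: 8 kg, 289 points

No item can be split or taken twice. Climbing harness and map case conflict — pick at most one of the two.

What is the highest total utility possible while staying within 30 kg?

By utility per kg: down jacket 41.43, map case 36.12, solar charger 32.33, trekking poles 31.00 lead.
Taking the top-ratio items first gives trekking poles + down jacket + solar charger + stove + map case for 1025 (29 kg).
The 1 kg tied up in trekking poles is better spent on rope — total rises to 1046 (30 kg).

1046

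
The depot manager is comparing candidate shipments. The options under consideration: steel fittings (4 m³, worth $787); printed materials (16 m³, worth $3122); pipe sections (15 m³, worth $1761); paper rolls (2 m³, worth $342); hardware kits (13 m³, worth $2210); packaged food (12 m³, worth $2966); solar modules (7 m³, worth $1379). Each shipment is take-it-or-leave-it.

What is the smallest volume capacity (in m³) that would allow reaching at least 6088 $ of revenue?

Minimise m³ subject to total revenue ≥ 6088.
Taking printed materials + packaged food gives 6088 (≥ 6088) for 28 m³.
Any bundle with less than 28 m³ falls short of 6088.

28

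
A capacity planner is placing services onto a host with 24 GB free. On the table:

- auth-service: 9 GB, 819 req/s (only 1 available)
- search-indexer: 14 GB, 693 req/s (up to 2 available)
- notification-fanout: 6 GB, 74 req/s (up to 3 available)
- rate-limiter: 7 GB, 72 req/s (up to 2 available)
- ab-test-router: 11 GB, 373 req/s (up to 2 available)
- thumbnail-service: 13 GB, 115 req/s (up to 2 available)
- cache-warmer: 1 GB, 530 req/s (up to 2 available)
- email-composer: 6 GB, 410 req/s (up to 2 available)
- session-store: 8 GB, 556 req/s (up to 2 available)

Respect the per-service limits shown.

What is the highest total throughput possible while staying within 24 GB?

2699

Taking the top-ratio services first gives auth-service + 2×cache-warmer + session-store for 2435 (19 GB).
Dropping session-store frees 8 GB; slotting in 2×email-composer (12 GB) lifts the total to 2699 at 23 GB.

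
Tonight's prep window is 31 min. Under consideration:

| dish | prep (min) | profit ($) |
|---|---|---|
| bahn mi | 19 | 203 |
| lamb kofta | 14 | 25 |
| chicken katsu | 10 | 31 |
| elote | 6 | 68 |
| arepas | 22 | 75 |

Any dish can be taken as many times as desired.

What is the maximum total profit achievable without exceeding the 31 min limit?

340

Best packing: 5×elote — 30 min, 340 total.
Every other selection either busts 31 min or fails to beat 340.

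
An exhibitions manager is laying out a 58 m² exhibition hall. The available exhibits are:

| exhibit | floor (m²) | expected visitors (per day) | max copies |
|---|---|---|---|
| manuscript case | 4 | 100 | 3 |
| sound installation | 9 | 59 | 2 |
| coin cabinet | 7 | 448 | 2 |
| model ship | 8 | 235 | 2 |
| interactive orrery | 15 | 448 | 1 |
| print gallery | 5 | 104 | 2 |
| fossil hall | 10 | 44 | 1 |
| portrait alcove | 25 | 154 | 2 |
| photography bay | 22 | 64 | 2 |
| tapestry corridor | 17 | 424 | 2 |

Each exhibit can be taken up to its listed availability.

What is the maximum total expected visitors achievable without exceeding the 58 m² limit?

Greedy by ratio would take 3×manuscript case + 2×coin cabinet + 2×model ship + interactive orrery: 57 m² used, total 2114.
The 4 m² tied up in manuscript case is better spent on print gallery — total rises to 2118 (58 m²).
Nothing else within 58 m² beats 2118.

2118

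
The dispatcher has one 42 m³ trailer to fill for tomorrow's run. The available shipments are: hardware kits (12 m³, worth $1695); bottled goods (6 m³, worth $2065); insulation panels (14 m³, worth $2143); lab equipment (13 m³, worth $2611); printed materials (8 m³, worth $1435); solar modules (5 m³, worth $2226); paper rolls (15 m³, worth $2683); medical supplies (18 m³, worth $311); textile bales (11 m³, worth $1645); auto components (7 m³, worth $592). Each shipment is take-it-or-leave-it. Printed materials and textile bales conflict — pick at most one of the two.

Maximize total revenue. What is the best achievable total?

9585

Taking the top-ratio shipments first gives bottled goods + lab equipment + printed materials + solar modules + auto components for 8929 (39 m³).
Dropping printed materials and auto components frees 15 m³; slotting in paper rolls (15 m³) lifts the total to 9585 at 39 m³.
Every other selection either busts 42 m³ or breaks a pairing rule or fails to beat 9585.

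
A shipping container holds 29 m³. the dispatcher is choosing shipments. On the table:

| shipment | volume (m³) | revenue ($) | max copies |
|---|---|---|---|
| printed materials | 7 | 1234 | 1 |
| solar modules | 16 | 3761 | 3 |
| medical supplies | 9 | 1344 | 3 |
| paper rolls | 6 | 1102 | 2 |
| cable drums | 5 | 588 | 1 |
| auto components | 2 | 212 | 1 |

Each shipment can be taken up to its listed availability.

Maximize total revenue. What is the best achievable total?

6097

Taking the top-ratio shipments first gives solar modules + 2×paper rolls for 5965 (28 m³).
Dropping paper rolls frees 6 m³; slotting in printed materials (7 m³) lifts the total to 6097 at 29 m³.
That's the maximum — no swap from here does better than 6097.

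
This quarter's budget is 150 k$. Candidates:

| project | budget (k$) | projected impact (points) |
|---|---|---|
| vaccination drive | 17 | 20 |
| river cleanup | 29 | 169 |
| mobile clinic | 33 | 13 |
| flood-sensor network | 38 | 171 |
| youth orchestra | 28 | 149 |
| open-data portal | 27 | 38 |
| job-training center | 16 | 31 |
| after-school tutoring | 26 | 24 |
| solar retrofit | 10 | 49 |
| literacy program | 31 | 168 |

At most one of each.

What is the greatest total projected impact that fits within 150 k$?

706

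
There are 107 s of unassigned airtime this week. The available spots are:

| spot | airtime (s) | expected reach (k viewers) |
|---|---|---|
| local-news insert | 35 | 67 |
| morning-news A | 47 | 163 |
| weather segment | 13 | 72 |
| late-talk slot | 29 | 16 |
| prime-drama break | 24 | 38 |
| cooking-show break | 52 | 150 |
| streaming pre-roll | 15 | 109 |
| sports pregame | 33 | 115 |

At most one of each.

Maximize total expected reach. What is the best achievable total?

387

Filling by ratio: local-news insert + weather segment + streaming pre-roll + sports pregame for 363, with 11 s left unused.
Replace local-news insert and weather segment with morning-news A: the trade gains 24 net, giving 387 at 95 s.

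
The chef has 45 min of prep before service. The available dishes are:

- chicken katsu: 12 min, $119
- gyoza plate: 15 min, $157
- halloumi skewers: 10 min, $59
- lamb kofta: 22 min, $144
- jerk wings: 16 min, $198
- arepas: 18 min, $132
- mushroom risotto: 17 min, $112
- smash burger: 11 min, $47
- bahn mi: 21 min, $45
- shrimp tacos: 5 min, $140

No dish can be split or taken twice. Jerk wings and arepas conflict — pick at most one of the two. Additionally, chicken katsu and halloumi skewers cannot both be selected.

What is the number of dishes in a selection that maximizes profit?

4

Best achievable profit is 504.
For example chicken katsu + jerk wings + smash burger + shrimp tacos achieves it, using 44 min.
All optima have 4 dishes.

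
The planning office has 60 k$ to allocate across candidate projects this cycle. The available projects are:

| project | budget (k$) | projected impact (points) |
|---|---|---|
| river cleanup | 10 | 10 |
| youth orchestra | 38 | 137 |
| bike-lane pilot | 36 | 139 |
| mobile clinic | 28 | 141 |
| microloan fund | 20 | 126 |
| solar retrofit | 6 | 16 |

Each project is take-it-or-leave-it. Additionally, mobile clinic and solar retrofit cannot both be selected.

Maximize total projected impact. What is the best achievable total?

277

River cleanup + mobile clinic + microloan fund uses 58 of the 60 k$ and totals 277.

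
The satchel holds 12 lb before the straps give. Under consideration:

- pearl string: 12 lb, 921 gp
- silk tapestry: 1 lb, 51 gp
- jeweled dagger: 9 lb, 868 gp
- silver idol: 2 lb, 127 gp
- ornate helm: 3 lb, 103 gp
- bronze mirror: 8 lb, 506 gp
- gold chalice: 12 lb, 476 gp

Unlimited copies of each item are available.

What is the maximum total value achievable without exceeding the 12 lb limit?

By value per lb: jeweled dagger 96.44, pearl string 76.75, silver idol 63.50 lead.
The ratio ordering already packs tightly: silk tapestry + jeweled dagger + silver idol, 12 lb, 1046.

1046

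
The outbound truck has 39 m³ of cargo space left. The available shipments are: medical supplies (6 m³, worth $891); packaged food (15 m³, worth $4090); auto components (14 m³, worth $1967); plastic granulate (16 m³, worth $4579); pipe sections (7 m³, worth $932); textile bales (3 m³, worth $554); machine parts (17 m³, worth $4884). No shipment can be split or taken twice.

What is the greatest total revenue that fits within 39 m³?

10354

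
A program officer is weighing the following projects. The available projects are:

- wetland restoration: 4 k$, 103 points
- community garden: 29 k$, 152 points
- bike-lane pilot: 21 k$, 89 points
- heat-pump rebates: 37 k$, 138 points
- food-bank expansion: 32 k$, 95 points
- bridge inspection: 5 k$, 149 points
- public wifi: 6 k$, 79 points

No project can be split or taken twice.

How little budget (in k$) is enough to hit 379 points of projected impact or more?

36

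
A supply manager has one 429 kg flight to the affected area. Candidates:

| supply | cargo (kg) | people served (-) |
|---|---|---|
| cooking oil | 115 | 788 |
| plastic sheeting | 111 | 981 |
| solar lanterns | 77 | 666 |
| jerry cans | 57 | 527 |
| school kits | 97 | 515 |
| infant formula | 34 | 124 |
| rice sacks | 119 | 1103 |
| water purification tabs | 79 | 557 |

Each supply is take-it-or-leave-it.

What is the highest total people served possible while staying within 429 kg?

3538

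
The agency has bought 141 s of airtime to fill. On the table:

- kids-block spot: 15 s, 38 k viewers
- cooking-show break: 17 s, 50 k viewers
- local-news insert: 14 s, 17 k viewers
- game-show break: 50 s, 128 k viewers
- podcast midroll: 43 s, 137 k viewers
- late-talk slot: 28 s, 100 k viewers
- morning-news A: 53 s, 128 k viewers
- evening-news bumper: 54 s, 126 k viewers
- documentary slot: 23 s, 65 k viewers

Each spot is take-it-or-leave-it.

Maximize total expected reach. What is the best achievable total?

415

Density check — late-talk slot 3.57, podcast midroll 3.19, cooking-show break 2.94 are the best per s.
The ratio heuristic lands on kids-block spot + cooking-show break + local-news insert + podcast midroll + late-talk slot + documentary slot (407) but leaves 1 s idle.
The 52 s tied up in kids-block spot and local-news insert and documentary slot is better spent on game-show break — total rises to 415 (138 s).
No other feasible combination exceeds 415.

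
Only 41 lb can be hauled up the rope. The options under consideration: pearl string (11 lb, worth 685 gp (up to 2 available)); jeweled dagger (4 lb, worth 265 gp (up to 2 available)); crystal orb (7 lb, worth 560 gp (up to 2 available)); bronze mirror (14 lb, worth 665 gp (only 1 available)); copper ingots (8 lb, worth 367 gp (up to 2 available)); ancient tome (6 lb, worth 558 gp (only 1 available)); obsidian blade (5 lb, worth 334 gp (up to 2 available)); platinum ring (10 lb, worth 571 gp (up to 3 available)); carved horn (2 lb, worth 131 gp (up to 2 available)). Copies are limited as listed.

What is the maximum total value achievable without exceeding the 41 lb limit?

3031

By value per lb: ancient tome 93.00, crystal orb 80.00, obsidian blade 66.80 lead.
Greedy by ratio would take 2×jeweled dagger + 2×crystal orb + ancient tome + 2×obsidian blade + carved horn: 40 lb used, total 3007.
The 10 lb tied up in 2×jeweled dagger and carved horn is better spent on pearl string — total rises to 3031 (41 lb).
That's the maximum — no swap from here does better than 3031.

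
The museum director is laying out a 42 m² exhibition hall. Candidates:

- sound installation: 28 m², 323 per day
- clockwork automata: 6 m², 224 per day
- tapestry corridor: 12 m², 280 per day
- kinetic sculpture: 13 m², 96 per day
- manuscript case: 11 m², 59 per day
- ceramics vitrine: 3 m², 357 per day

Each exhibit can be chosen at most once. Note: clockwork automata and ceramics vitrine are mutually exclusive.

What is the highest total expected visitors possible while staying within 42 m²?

792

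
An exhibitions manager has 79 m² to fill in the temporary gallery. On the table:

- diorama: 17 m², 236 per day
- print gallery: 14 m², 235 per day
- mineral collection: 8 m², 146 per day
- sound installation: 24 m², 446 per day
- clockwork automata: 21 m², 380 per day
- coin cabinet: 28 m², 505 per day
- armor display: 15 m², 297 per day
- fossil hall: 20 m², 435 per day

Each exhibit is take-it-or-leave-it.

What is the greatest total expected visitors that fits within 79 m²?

1496

Ranking by ratio (expected visitors/m²): fossil hall 21.75, armor display 19.80, sound installation 18.58.
The ratio heuristic lands on mineral collection + sound installation + armor display + fossil hall (1324) but leaves 12 m² idle.
Replace mineral collection and armor display with print gallery + clockwork automata: the trade gains 172 net, giving 1496 at 79 m².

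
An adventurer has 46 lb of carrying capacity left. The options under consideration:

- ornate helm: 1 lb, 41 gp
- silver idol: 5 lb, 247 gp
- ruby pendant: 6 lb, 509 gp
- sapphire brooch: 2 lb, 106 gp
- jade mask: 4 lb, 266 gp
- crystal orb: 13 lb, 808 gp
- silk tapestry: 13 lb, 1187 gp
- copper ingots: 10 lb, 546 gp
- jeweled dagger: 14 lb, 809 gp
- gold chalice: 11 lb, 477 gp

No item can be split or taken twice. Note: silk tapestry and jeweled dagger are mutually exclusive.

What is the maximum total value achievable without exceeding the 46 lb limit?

The ratio ordering already packs tightly: ruby pendant + jade mask + crystal orb + silk tapestry + copper ingots, 46 lb, 3316.
That's the maximum — no feasible swap from here does better than 3316.

3316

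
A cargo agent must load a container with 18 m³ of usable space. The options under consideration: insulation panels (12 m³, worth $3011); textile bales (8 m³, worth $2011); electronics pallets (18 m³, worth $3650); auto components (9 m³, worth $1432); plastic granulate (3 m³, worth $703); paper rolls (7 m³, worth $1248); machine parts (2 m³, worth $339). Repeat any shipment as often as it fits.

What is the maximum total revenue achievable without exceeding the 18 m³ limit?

4417

Greedy by ratio would take 2×textile bales + machine parts: 18 m³ used, total 4361.
Dropping 2×textile bales and machine parts frees 18 m³; slotting in insulation panels + 2×plastic granulate (18 m³) lifts the total to 4417 at 18 m³.
No other feasible combination exceeds 4417.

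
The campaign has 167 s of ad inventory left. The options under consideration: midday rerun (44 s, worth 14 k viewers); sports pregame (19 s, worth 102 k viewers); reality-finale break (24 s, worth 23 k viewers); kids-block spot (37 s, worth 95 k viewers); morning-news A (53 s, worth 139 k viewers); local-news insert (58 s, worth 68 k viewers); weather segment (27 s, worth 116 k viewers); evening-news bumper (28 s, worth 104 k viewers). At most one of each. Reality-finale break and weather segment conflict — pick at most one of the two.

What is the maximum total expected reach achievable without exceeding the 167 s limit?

Density check — sports pregame 5.37, weather segment 4.30, evening-news bumper 3.71 are the best per s.
Best packing: sports pregame + kids-block spot + morning-news A + weather segment + evening-news bumper — 164 s, 556 total.
Every other selection either busts 167 s or breaks a pairing rule or fails to beat 556.

556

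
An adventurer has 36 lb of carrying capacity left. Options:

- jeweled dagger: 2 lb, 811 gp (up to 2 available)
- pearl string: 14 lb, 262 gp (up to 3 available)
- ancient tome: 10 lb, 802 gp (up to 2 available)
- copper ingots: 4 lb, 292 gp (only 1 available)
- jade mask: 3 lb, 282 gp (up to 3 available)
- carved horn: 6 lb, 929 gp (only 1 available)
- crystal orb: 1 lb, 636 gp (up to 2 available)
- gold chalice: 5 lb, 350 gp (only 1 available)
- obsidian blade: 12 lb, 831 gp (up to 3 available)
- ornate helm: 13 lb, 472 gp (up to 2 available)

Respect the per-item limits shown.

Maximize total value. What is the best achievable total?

5821

A density-first pass picks 2×jeweled dagger + ancient tome + copper ingots + 3×jade mask + carved horn + 2×crystal orb — 5763 at 35 lb.
The 4 lb tied up in copper ingots is better spent on gold chalice — total rises to 5821 (36 lb).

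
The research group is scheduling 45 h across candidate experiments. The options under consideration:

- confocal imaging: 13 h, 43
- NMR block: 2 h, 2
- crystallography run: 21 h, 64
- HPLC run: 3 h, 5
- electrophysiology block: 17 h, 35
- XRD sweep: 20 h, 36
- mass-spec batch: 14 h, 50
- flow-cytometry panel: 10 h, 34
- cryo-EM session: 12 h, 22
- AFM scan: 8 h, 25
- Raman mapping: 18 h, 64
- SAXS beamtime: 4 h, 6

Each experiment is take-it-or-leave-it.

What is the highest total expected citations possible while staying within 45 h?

157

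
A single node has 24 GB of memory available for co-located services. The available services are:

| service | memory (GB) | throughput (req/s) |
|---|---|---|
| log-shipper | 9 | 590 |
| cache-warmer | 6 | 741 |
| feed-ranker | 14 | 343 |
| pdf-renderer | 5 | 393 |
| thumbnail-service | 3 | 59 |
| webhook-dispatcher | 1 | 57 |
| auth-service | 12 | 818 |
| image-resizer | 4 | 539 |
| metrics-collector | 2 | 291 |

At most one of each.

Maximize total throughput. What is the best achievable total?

A density-first pass picks cache-warmer + pdf-renderer + thumbnail-service + webhook-dispatcher + image-resizer + metrics-collector — 2080 at 21 GB.
The 9 GB tied up in pdf-renderer and thumbnail-service and webhook-dispatcher is better spent on auth-service — total rises to 2389 (24 GB).
Nothing else within 24 GB beats 2389.

2389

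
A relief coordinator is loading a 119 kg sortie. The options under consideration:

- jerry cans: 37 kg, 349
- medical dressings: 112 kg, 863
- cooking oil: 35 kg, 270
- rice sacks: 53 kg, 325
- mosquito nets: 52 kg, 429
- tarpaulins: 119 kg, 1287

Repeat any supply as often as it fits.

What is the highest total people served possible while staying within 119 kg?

Best packing: tarpaulins — 119 kg, 1287 total.

1287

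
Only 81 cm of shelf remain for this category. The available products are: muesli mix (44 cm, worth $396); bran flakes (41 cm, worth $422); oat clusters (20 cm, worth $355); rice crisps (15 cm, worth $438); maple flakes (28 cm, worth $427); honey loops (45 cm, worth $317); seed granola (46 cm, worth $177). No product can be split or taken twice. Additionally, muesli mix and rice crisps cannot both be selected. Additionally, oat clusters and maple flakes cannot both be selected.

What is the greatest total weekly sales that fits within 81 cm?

Best packing: bran flakes + oat clusters + rice crisps — 76 cm, 1215 total.
Next best is oat clusters + rice crisps + honey loops at 1110 (80 cm) — short by 105.

1215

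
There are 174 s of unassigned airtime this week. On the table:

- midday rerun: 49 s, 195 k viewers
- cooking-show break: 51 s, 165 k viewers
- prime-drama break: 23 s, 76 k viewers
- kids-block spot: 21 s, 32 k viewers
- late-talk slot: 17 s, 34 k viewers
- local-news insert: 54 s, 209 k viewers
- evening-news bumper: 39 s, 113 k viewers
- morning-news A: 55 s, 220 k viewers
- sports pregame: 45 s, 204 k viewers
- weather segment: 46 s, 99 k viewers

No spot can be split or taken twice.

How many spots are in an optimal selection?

4

Best achievable expected reach is 695.
For example midday rerun + prime-drama break + morning-news A + sports pregame achieves it, using 172 s.
Every optimal selection uses 4 spots.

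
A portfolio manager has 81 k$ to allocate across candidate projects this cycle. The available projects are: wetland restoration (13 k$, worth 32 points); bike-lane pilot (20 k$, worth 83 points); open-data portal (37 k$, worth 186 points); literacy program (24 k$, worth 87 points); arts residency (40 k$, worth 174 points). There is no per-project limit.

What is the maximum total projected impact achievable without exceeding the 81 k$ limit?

372

Best packing: 2×open-data portal — 74 k$, 372 total.
Every other selection either busts 81 k$ or fails to beat 372.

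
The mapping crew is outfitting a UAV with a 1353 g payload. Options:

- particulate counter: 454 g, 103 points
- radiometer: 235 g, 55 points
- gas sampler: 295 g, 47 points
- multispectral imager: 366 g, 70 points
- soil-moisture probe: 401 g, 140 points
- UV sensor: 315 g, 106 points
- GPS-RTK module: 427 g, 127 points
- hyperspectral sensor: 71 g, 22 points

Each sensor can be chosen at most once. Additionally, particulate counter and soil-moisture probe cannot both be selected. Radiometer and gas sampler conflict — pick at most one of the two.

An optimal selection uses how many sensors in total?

The maximum data value within 1353 g is 395.
For example soil-moisture probe + UV sensor + GPS-RTK module + hyperspectral sensor achieves it, using 1214 g.
Every optimal selection uses 4 sensors.

4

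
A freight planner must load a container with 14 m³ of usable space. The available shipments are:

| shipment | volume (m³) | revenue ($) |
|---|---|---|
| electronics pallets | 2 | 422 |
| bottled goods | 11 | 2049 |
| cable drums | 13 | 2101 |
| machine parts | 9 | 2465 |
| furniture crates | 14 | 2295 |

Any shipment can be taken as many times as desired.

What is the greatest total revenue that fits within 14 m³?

3309

2×electronics pallets + machine parts uses 13 of the 14 m³ and totals 3309.
Nothing else within 14 m³ beats 3309.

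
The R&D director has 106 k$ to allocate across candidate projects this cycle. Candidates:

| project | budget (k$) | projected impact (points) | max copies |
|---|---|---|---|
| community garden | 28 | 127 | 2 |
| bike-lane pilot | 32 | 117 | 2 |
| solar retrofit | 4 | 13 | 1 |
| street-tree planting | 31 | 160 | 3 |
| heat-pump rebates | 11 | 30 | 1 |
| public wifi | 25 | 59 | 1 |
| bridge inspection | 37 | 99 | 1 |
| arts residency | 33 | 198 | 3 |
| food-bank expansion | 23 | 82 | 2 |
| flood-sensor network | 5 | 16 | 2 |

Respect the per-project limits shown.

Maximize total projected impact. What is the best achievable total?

610

Filling by ratio: solar retrofit + 3×arts residency for 607, with 3 k$ left unused.
The 4 k$ tied up in solar retrofit is better spent on flood-sensor network — total rises to 610 (104 k$).
No other feasible combination exceeds 610.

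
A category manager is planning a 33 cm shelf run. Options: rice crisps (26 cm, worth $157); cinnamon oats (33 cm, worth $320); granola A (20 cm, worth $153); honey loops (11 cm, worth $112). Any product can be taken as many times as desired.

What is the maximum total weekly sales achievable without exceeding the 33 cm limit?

Density check — honey loops 10.18, cinnamon oats 9.70, granola A 7.65, rice crisps 6.04 are the best per cm.
The ratio ordering already packs tightly: 3×honey loops, 33 cm, 336.
Nothing else within 33 cm beats 336.

336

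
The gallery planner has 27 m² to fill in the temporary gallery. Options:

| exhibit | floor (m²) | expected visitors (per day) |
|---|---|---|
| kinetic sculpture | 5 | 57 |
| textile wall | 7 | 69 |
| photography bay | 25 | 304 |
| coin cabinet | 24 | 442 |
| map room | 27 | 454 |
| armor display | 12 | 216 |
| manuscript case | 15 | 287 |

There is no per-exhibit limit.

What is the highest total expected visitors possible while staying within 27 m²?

Taking armor display + manuscript case: 27 m² used, 503 in expected visitors.
Every other selection either busts 27 m² or fails to beat 503.

503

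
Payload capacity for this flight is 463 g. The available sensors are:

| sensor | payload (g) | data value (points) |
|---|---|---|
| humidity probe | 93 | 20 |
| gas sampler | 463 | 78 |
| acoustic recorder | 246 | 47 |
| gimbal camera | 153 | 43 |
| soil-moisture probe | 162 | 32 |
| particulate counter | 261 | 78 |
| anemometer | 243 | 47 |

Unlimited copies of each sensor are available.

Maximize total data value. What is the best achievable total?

By data value per g: particulate counter 0.30, gimbal camera 0.28, humidity probe 0.22, soil-moisture probe 0.20 lead.
Greedy by ratio would take gimbal camera + particulate counter: 414 g used, total 121.
Dropping particulate counter frees 261 g; slotting in 2×gimbal camera (306 g) lifts the total to 129 at 459 g.

129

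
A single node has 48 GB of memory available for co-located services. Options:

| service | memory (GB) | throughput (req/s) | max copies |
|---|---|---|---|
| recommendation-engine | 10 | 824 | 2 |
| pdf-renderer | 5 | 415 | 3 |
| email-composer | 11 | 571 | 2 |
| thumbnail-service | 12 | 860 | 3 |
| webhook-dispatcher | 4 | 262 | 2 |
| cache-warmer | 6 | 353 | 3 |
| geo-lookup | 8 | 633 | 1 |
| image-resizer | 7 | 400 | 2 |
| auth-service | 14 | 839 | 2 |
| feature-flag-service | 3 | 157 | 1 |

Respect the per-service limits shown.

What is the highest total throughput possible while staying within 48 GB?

3788

By throughput per GB: pdf-renderer 83.00, recommendation-engine 82.40, geo-lookup 79.12, thumbnail-service 71.67 lead.
Taking 2×recommendation-engine + 3×pdf-renderer + webhook-dispatcher + geo-lookup: 47 GB used, 3788 in throughput.
No other feasible combination exceeds 3788.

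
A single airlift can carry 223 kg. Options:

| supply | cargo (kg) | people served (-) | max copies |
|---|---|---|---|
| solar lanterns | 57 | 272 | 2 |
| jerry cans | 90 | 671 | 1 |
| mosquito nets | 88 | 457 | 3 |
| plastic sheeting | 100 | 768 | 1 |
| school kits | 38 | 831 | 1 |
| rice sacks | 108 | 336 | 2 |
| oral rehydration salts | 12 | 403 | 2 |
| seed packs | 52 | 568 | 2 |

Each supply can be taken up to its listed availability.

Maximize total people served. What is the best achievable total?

3045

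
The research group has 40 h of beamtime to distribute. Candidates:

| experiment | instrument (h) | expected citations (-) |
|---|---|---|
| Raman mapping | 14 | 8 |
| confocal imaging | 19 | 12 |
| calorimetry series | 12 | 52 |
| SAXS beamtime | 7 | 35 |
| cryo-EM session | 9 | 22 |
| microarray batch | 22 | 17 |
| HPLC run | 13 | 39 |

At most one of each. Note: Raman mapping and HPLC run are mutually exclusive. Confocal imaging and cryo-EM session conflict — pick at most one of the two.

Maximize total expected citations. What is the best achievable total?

126

Ranking by ratio (expected citations/h): SAXS beamtime 5.00, calorimetry series 4.33, HPLC run 3.00.
Calorimetry series + SAXS beamtime + HPLC run uses 32 of the 40 h and totals 126.
Nothing else feasible within 40 h beats 126.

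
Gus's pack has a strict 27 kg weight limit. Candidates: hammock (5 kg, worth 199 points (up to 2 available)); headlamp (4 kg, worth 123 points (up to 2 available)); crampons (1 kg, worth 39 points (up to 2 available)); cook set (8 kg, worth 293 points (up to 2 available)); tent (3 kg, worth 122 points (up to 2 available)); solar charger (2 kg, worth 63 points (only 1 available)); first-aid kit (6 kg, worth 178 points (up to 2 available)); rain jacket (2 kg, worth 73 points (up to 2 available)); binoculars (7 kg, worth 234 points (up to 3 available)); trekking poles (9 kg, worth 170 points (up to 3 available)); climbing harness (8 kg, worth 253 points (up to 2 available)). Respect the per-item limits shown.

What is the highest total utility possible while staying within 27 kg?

1047

Taking the top-ratio items first gives 2×hammock + 2×crampons + cook set + 2×tent for 1013 (26 kg).
Replace crampons with rain jacket: the trade gains 34 net, giving 1047 at 27 kg.
That's the maximum — no swap from here does better than 1047.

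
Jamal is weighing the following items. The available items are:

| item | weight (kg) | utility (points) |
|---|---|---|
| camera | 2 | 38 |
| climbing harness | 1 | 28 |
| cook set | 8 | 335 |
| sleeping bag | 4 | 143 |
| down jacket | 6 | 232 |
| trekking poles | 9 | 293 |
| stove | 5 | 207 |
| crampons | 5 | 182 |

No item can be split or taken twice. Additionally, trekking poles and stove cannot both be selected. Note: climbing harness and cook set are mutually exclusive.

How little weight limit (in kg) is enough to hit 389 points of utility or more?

10

Minimise kg subject to total utility ≥ 389.
Taking stove + crampons gives 389 (≥ 389) for 10 kg.
No combination under 10 kg hits 389.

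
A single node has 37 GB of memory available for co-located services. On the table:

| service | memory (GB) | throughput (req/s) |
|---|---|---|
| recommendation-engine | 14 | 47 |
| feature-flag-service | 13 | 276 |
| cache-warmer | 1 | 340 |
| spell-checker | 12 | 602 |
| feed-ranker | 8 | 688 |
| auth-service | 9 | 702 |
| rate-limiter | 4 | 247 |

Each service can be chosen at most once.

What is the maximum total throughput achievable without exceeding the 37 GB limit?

2579

Taking cache-warmer + spell-checker + feed-ranker + auth-service + rate-limiter: 34 GB used, 2579 in throughput.
The closest alternative, cache-warmer + spell-checker + feed-ranker + auth-service, reaches only 2332.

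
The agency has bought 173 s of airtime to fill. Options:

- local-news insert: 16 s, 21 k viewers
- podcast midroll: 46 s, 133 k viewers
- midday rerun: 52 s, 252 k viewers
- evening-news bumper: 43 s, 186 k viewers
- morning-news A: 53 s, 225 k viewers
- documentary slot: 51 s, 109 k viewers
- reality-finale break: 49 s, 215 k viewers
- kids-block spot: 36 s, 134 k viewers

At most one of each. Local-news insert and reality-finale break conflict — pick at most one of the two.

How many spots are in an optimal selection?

3

The maximum expected reach within 173 s is 692.
One optimal bundle: midday rerun + morning-news A + reality-finale break (154 s).
Any selection reaching 692 contains exactly 3 spots.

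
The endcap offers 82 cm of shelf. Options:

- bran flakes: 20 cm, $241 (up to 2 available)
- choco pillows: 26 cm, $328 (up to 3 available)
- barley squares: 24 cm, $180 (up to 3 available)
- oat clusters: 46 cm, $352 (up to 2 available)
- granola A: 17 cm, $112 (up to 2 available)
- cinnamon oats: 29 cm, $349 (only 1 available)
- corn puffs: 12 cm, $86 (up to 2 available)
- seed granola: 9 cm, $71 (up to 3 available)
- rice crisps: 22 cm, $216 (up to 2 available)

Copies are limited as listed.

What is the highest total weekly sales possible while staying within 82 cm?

1005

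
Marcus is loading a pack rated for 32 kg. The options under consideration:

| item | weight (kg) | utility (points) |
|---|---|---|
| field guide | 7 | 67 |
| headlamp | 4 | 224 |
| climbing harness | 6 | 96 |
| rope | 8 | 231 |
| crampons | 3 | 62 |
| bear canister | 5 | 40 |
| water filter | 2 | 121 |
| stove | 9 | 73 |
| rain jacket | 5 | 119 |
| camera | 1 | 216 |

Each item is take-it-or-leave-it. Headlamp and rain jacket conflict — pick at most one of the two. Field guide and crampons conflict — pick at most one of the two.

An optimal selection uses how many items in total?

7

Best achievable utility is 990.
headlamp + climbing harness + rope + crampons + bear canister + water filter + camera hits 990 at 29 kg.
Every optimal selection uses 7 items.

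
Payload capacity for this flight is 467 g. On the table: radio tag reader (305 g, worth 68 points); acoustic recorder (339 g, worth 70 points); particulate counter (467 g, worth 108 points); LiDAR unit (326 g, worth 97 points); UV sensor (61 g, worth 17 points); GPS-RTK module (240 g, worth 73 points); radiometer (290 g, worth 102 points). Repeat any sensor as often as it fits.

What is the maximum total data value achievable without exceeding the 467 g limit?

Density check — radiometer 0.35, GPS-RTK module 0.30, LiDAR unit 0.30 are the best per g.
The ratio ordering already packs tightly: 2×UV sensor + radiometer, 412 g, 136.
That's the maximum — no swap from here does better than 136.

136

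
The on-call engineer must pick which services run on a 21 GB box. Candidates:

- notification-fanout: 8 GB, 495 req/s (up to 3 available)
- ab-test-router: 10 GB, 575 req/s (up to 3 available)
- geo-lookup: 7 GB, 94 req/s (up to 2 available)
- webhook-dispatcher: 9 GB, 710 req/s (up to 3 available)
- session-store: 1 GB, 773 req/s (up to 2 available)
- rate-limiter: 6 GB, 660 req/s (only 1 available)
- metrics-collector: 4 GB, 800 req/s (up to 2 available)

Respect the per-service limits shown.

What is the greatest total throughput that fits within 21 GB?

Taking the top-ratio services first gives 2×session-store + rate-limiter + 2×metrics-collector for 3806 (16 GB).
Replace rate-limiter with webhook-dispatcher: the trade gains 50 net, giving 3856 at 19 GB.

3856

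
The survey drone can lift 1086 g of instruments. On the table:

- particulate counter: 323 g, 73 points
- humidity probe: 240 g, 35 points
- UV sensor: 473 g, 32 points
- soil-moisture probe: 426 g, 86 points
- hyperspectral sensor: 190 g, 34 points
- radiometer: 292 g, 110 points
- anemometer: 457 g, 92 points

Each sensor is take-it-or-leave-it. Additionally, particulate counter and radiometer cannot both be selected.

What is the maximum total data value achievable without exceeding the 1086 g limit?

237

Taking humidity probe + radiometer + anemometer: 989 g used, 237 in data value.
The spare 97 g is too small for any remaining sensor, and no feasible exchange beats 237.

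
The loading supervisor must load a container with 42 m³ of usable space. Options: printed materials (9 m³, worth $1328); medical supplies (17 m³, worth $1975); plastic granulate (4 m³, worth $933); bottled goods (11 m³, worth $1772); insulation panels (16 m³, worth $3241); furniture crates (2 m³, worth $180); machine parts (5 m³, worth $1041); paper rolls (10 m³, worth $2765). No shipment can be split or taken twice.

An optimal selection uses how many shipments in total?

4

The maximum revenue within 42 m³ is 8819.
One optimal bundle: bottled goods + insulation panels + machine parts + paper rolls (42 m³).
Every optimal selection uses 4 shipments.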